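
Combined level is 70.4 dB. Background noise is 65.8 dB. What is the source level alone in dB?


Given values:
  L_total = 70.4 dB, L_bg = 65.8 dB
Formula: L_source = 10 * log10(10^(L_total/10) - 10^(L_bg/10))
Convert to linear:
  10^(70.4/10) = 10964781.9614
  10^(65.8/10) = 3801893.9632
Difference: 10964781.9614 - 3801893.9632 = 7162887.9982
L_source = 10 * log10(7162887.9982) = 68.55

68.55 dB


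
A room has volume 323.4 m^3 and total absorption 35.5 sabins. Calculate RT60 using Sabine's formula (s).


Given values:
  V = 323.4 m^3
  A = 35.5 sabins
Formula: RT60 = 0.161 * V / A
Numerator: 0.161 * 323.4 = 52.0674
RT60 = 52.0674 / 35.5 = 1.467

1.467 s


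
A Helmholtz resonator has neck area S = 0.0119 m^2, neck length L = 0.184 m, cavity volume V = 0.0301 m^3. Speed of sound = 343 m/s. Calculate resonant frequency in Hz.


Given values:
  S = 0.0119 m^2, L = 0.184 m, V = 0.0301 m^3, c = 343 m/s
Formula: f = (c / (2*pi)) * sqrt(S / (V * L))
Compute V * L = 0.0301 * 0.184 = 0.0055384
Compute S / (V * L) = 0.0119 / 0.0055384 = 2.1486
Compute sqrt(2.1486) = 1.46581
Compute c / (2*pi) = 343 / 6.283185 = 54.590148
f = 54.590148 * 1.46581 = 80.02

80.02 Hz


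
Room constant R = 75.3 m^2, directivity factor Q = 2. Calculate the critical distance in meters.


Given values:
  R = 75.3 m^2, Q = 2
Formula: d_c = 0.141 * sqrt(Q * R)
Compute Q * R = 2 * 75.3 = 150.6
Compute sqrt(150.6) = 12.2719
d_c = 0.141 * 12.2719 = 1.73

1.73 m


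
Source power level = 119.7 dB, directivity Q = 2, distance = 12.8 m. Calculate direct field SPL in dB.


Given values:
  Lw = 119.7 dB, Q = 2, r = 12.8 m
Formula: SPL = Lw + 10 * log10(Q / (4 * pi * r^2))
Compute 4 * pi * r^2 = 4 * pi * 12.8^2 = 2058.8742
Compute Q / denom = 2 / 2058.8742 = 0.0009714
Compute 10 * log10(0.0009714) = -30.126
SPL = 119.7 + (-30.126) = 89.57

89.57 dB


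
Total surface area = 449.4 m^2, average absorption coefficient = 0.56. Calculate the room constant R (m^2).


Given values:
  S = 449.4 m^2, alpha = 0.56
Formula: R = S * alpha / (1 - alpha)
Numerator: 449.4 * 0.56 = 251.664
Denominator: 1 - 0.56 = 0.44
R = 251.664 / 0.44 = 571.96

571.96 m^2


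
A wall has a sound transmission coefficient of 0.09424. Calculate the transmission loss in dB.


Given values:
  tau = 0.09424
Formula: TL = 10 * log10(1 / tau)
Compute 1 / tau = 1 / 0.09424 = 10.6112
Compute log10(10.6112) = 1.025765
TL = 10 * 1.025765 = 10.26

10.26 dB


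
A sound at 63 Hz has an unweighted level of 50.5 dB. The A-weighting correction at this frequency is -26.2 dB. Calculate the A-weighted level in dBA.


Given values:
  SPL = 50.5 dB
  A-weighting at 63 Hz = -26.2 dB
Formula: L_A = SPL + A_weight
L_A = 50.5 + (-26.2)
L_A = 24.3

24.3 dBA


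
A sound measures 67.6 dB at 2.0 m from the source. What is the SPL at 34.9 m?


Given values:
  SPL1 = 67.6 dB, r1 = 2.0 m, r2 = 34.9 m
Formula: SPL2 = SPL1 - 20 * log10(r2 / r1)
Compute ratio: r2 / r1 = 34.9 / 2.0 = 17.45
Compute log10: log10(17.45) = 1.241795
Compute drop: 20 * 1.241795 = 24.8359
SPL2 = 67.6 - 24.8359 = 42.76

42.76 dB


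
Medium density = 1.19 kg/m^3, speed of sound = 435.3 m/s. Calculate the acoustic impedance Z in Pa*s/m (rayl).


Given values:
  rho = 1.19 kg/m^3
  c = 435.3 m/s
Formula: Z = rho * c
Z = 1.19 * 435.3
Z = 518.01

518.01 rayl


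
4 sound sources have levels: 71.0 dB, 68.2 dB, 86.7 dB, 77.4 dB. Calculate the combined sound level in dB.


Formula: L_total = 10 * log10( sum(10^(Li/10)) )
  Source 1: 10^(71.0/10) = 12589254.1179
  Source 2: 10^(68.2/10) = 6606934.4801
  Source 3: 10^(86.7/10) = 467735141.2872
  Source 4: 10^(77.4/10) = 54954087.3858
Sum of linear values = 541885417.271
L_total = 10 * log10(541885417.271) = 87.34

87.34 dB


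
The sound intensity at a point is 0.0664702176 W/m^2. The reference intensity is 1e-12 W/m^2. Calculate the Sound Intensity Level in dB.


Given values:
  I = 0.0664702176 W/m^2
  I_ref = 1e-12 W/m^2
Formula: SIL = 10 * log10(I / I_ref)
Compute ratio: I / I_ref = 66470217600
Compute log10: log10(66470217600) = 10.822627
Multiply: SIL = 10 * 10.822627 = 108.23

108.23 dB


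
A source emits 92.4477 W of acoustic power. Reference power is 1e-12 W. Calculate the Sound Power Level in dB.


Given values:
  W = 92.4477 W
  W_ref = 1e-12 W
Formula: SWL = 10 * log10(W / W_ref)
Compute ratio: W / W_ref = 92447700000000
Compute log10: log10(92447700000000) = 13.965896
Multiply: SWL = 10 * 13.965896 = 139.66

139.66 dB


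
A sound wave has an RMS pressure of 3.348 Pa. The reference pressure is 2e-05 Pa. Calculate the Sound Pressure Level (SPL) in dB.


Given values:
  p = 3.348 Pa
  p_ref = 2e-05 Pa
Formula: SPL = 20 * log10(p / p_ref)
Compute ratio: p / p_ref = 3.348 / 2e-05 = 167400
Compute log10: log10(167400) = 5.223755
Multiply: SPL = 20 * 5.223755 = 104.48

104.48 dB


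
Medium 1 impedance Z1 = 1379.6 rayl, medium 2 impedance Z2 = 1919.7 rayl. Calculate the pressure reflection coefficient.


Given values:
  Z1 = 1379.6 rayl, Z2 = 1919.7 rayl
Formula: R = (Z2 - Z1) / (Z2 + Z1)
Numerator: Z2 - Z1 = 1919.7 - 1379.6 = 540.1
Denominator: Z2 + Z1 = 1919.7 + 1379.6 = 3299.3
R = 540.1 / 3299.3 = 0.1637

0.1637


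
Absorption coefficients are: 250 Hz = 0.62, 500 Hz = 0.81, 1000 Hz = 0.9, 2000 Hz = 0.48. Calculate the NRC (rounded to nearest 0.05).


Given values:
  a_250 = 0.62, a_500 = 0.81
  a_1000 = 0.9, a_2000 = 0.48
Formula: NRC = (a250 + a500 + a1000 + a2000) / 4
Sum = 0.62 + 0.81 + 0.9 + 0.48 = 2.81
NRC = 2.81 / 4 = 0.7025
Rounded to nearest 0.05: 0.7

0.7


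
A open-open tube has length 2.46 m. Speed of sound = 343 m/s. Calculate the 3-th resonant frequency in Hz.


Given values:
  Tube type: open-open, L = 2.46 m, c = 343 m/s, n = 3
Formula: f_n = n * c / (2 * L)
Compute 2 * L = 2 * 2.46 = 4.92
f = 3 * 343 / 4.92
f = 209.15

209.15 Hz


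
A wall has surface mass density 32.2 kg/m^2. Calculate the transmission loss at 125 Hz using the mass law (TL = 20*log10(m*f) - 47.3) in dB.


Given values:
  m = 32.2 kg/m^2, f = 125 Hz
Formula: TL = 20 * log10(m * f) - 47.3
Compute m * f = 32.2 * 125 = 4025.0
Compute log10(4025.0) = 3.604766
Compute 20 * 3.604766 = 72.0953
TL = 72.0953 - 47.3 = 24.8

24.8 dB


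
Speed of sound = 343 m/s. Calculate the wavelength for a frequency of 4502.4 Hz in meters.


Given values:
  c = 343 m/s, f = 4502.4 Hz
Formula: lambda = c / f
lambda = 343 / 4502.4
lambda = 0.0762

0.0762 m


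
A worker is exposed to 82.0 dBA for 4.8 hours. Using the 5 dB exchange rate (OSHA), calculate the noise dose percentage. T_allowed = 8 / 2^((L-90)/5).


Given values:
  L = 82.0 dBA, T = 4.8 hours
Formula: T_allowed = 8 / 2^((L - 90) / 5)
Compute exponent: (82.0 - 90) / 5 = -1.6
Compute 2^(-1.6) = 0.329877
T_allowed = 8 / 0.329877 = 24.251463 hours
Dose = (T / T_allowed) * 100
Dose = (4.8 / 24.251463) * 100 = 19.79

19.79 %


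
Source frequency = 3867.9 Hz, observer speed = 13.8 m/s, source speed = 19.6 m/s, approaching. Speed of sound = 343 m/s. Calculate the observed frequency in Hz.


Given values:
  f_s = 3867.9 Hz, v_o = 13.8 m/s, v_s = 19.6 m/s
  Direction: approaching
Formula: f_o = f_s * (c + v_o) / (c - v_s)
Numerator: c + v_o = 343 + 13.8 = 356.8
Denominator: c - v_s = 343 - 19.6 = 323.4
f_o = 3867.9 * 356.8 / 323.4 = 4267.37

4267.37 Hz


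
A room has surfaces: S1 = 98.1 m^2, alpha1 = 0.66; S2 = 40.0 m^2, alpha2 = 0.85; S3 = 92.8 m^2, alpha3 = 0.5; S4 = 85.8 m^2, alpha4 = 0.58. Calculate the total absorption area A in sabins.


Given surfaces:
  Surface 1: 98.1 * 0.66 = 64.746
  Surface 2: 40.0 * 0.85 = 34.0
  Surface 3: 92.8 * 0.5 = 46.4
  Surface 4: 85.8 * 0.58 = 49.764
Formula: A = sum(Si * alpha_i)
A = 64.746 + 34.0 + 46.4 + 49.764
A = 194.91

194.91 sabins


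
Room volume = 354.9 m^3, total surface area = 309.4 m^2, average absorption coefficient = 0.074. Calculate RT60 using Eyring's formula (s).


Given values:
  V = 354.9 m^3, S = 309.4 m^2, alpha = 0.074
Formula: RT60 = 0.161 * V / (-S * ln(1 - alpha))
Compute ln(1 - 0.074) = ln(0.926) = -0.076881
Denominator: -309.4 * -0.076881 = 23.787
Numerator: 0.161 * 354.9 = 57.1389
RT60 = 57.1389 / 23.787 = 2.402

2.402 s


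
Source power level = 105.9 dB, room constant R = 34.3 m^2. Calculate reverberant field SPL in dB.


Given values:
  Lw = 105.9 dB, R = 34.3 m^2
Formula: SPL = Lw + 10 * log10(4 / R)
Compute 4 / R = 4 / 34.3 = 0.116618
Compute 10 * log10(0.116618) = -9.3323
SPL = 105.9 + (-9.3323) = 96.57

96.57 dB


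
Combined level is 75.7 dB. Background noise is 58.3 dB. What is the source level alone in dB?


Given values:
  L_total = 75.7 dB, L_bg = 58.3 dB
Formula: L_source = 10 * log10(10^(L_total/10) - 10^(L_bg/10))
Convert to linear:
  10^(75.7/10) = 37153522.9097
  10^(58.3/10) = 676082.9754
Difference: 37153522.9097 - 676082.9754 = 36477439.9343
L_source = 10 * log10(36477439.9343) = 75.62

75.62 dB


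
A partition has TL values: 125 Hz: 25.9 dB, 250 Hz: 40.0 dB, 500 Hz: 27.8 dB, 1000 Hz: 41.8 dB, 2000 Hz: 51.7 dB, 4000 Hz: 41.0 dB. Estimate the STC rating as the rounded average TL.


Given TL values at each frequency:
  125 Hz: 25.9 dB
  250 Hz: 40.0 dB
  500 Hz: 27.8 dB
  1000 Hz: 41.8 dB
  2000 Hz: 51.7 dB
  4000 Hz: 41.0 dB
Formula: STC ~ round(average of TL values)
Sum = 25.9 + 40.0 + 27.8 + 41.8 + 51.7 + 41.0 = 228.2
Average = 228.2 / 6 = 38.03
Rounded: 38

38


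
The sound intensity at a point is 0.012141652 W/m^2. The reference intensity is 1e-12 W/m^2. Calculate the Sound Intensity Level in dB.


Given values:
  I = 0.012141652 W/m^2
  I_ref = 1e-12 W/m^2
Formula: SIL = 10 * log10(I / I_ref)
Compute ratio: I / I_ref = 12141652000
Compute log10: log10(12141652000) = 10.084278
Multiply: SIL = 10 * 10.084278 = 100.84

100.84 dB


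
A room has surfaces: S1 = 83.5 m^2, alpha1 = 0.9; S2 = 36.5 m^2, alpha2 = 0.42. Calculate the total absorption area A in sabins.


Given surfaces:
  Surface 1: 83.5 * 0.9 = 75.15
  Surface 2: 36.5 * 0.42 = 15.33
Formula: A = sum(Si * alpha_i)
A = 75.15 + 15.33
A = 90.48

90.48 sabins


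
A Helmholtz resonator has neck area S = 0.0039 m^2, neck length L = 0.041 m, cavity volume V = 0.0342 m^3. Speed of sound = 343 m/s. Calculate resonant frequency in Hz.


Given values:
  S = 0.0039 m^2, L = 0.041 m, V = 0.0342 m^3, c = 343 m/s
Formula: f = (c / (2*pi)) * sqrt(S / (V * L))
Compute V * L = 0.0342 * 0.041 = 0.0014022
Compute S / (V * L) = 0.0039 / 0.0014022 = 2.7813
Compute sqrt(2.7813) = 1.667723
Compute c / (2*pi) = 343 / 6.283185 = 54.590148
f = 54.590148 * 1.667723 = 91.04

91.04 Hz


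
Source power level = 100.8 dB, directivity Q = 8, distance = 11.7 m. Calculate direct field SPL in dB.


Given values:
  Lw = 100.8 dB, Q = 8, r = 11.7 m
Formula: SPL = Lw + 10 * log10(Q / (4 * pi * r^2))
Compute 4 * pi * r^2 = 4 * pi * 11.7^2 = 1720.2105
Compute Q / denom = 8 / 1720.2105 = 0.00465059
Compute 10 * log10(0.00465059) = -23.3249
SPL = 100.8 + (-23.3249) = 77.48

77.48 dB


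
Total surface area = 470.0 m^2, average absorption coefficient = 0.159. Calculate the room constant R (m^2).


Given values:
  S = 470.0 m^2, alpha = 0.159
Formula: R = S * alpha / (1 - alpha)
Numerator: 470.0 * 0.159 = 74.73
Denominator: 1 - 0.159 = 0.841
R = 74.73 / 0.841 = 88.86

88.86 m^2


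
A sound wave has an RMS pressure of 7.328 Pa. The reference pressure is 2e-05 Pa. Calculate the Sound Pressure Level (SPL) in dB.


Given values:
  p = 7.328 Pa
  p_ref = 2e-05 Pa
Formula: SPL = 20 * log10(p / p_ref)
Compute ratio: p / p_ref = 7.328 / 2e-05 = 366400
Compute log10: log10(366400) = 5.563955
Multiply: SPL = 20 * 5.563955 = 111.28

111.28 dB


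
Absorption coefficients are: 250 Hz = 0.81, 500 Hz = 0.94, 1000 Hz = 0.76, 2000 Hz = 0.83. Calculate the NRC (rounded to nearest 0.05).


Given values:
  a_250 = 0.81, a_500 = 0.94
  a_1000 = 0.76, a_2000 = 0.83
Formula: NRC = (a250 + a500 + a1000 + a2000) / 4
Sum = 0.81 + 0.94 + 0.76 + 0.83 = 3.34
NRC = 3.34 / 4 = 0.835
Rounded to nearest 0.05: 0.85

0.85


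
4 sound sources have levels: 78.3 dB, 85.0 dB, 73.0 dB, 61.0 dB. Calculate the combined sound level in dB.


Formula: L_total = 10 * log10( sum(10^(Li/10)) )
  Source 1: 10^(78.3/10) = 67608297.5392
  Source 2: 10^(85.0/10) = 316227766.0168
  Source 3: 10^(73.0/10) = 19952623.1497
  Source 4: 10^(61.0/10) = 1258925.4118
Sum of linear values = 405047612.1175
L_total = 10 * log10(405047612.1175) = 86.08

86.08 dB


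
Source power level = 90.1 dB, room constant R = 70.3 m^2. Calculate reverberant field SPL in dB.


Given values:
  Lw = 90.1 dB, R = 70.3 m^2
Formula: SPL = Lw + 10 * log10(4 / R)
Compute 4 / R = 4 / 70.3 = 0.056899
Compute 10 * log10(0.056899) = -12.449
SPL = 90.1 + (-12.449) = 77.65

77.65 dB


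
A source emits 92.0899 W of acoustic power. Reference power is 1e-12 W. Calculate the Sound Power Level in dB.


Given values:
  W = 92.0899 W
  W_ref = 1e-12 W
Formula: SWL = 10 * log10(W / W_ref)
Compute ratio: W / W_ref = 92089900000000
Compute log10: log10(92089900000000) = 13.964212
Multiply: SWL = 10 * 13.964212 = 139.64

139.64 dB


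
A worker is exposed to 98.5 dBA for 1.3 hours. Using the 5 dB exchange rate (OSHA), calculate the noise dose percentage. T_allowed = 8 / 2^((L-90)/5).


Given values:
  L = 98.5 dBA, T = 1.3 hours
Formula: T_allowed = 8 / 2^((L - 90) / 5)
Compute exponent: (98.5 - 90) / 5 = 1.7
Compute 2^(1.7) = 3.24901
T_allowed = 8 / 3.24901 = 2.462289 hours
Dose = (T / T_allowed) * 100
Dose = (1.3 / 2.462289) * 100 = 52.8

52.8 %


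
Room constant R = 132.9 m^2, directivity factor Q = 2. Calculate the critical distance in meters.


Given values:
  R = 132.9 m^2, Q = 2
Formula: d_c = 0.141 * sqrt(Q * R)
Compute Q * R = 2 * 132.9 = 265.8
Compute sqrt(265.8) = 16.3034
d_c = 0.141 * 16.3034 = 2.299

2.299 m


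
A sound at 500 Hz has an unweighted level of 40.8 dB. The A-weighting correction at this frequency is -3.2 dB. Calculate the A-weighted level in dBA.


Given values:
  SPL = 40.8 dB
  A-weighting at 500 Hz = -3.2 dB
Formula: L_A = SPL + A_weight
L_A = 40.8 + (-3.2)
L_A = 37.6

37.6 dBA


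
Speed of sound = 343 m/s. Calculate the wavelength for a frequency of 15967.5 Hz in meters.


Given values:
  c = 343 m/s, f = 15967.5 Hz
Formula: lambda = c / f
lambda = 343 / 15967.5
lambda = 0.0215

0.0215 m


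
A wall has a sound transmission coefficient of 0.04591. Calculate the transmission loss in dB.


Given values:
  tau = 0.04591
Formula: TL = 10 * log10(1 / tau)
Compute 1 / tau = 1 / 0.04591 = 21.7817
Compute log10(21.7817) = 1.338092
TL = 10 * 1.338092 = 13.38

13.38 dB


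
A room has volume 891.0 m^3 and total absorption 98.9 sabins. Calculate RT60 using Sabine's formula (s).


Given values:
  V = 891.0 m^3
  A = 98.9 sabins
Formula: RT60 = 0.161 * V / A
Numerator: 0.161 * 891.0 = 143.451
RT60 = 143.451 / 98.9 = 1.45

1.45 s


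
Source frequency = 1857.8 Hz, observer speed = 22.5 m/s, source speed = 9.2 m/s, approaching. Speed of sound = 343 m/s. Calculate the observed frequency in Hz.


Given values:
  f_s = 1857.8 Hz, v_o = 22.5 m/s, v_s = 9.2 m/s
  Direction: approaching
Formula: f_o = f_s * (c + v_o) / (c - v_s)
Numerator: c + v_o = 343 + 22.5 = 365.5
Denominator: c - v_s = 343 - 9.2 = 333.8
f_o = 1857.8 * 365.5 / 333.8 = 2034.23

2034.23 Hz


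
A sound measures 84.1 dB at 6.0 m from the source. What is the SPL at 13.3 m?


Given values:
  SPL1 = 84.1 dB, r1 = 6.0 m, r2 = 13.3 m
Formula: SPL2 = SPL1 - 20 * log10(r2 / r1)
Compute ratio: r2 / r1 = 13.3 / 6.0 = 2.2167
Compute log10: log10(2.2167) = 0.345707
Compute drop: 20 * 0.345707 = 6.9141
SPL2 = 84.1 - 6.9141 = 77.19

77.19 dB


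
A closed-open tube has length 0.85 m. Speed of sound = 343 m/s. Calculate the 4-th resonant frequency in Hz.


Given values:
  Tube type: closed-open, L = 0.85 m, c = 343 m/s, n = 4
Formula: f_n = (2n - 1) * c / (4 * L)
Compute 2n - 1 = 2*4 - 1 = 7
Compute 4 * L = 4 * 0.85 = 3.4
f = 7 * 343 / 3.4
f = 706.18

706.18 Hz


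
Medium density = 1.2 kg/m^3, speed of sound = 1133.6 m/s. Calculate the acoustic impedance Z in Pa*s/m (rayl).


Given values:
  rho = 1.2 kg/m^3
  c = 1133.6 m/s
Formula: Z = rho * c
Z = 1.2 * 1133.6
Z = 1360.32

1360.32 rayl


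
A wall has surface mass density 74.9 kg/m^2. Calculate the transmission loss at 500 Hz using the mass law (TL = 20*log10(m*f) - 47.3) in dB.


Given values:
  m = 74.9 kg/m^2, f = 500 Hz
Formula: TL = 20 * log10(m * f) - 47.3
Compute m * f = 74.9 * 500 = 37450.0
Compute log10(37450.0) = 4.573452
Compute 20 * 4.573452 = 91.469
TL = 91.469 - 47.3 = 44.17

44.17 dB


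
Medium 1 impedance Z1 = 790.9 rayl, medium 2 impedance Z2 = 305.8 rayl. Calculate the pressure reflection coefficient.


Given values:
  Z1 = 790.9 rayl, Z2 = 305.8 rayl
Formula: R = (Z2 - Z1) / (Z2 + Z1)
Numerator: Z2 - Z1 = 305.8 - 790.9 = -485.1
Denominator: Z2 + Z1 = 305.8 + 790.9 = 1096.7
R = -485.1 / 1096.7 = -0.4423

-0.4423


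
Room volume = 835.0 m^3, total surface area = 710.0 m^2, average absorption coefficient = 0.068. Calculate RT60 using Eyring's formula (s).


Given values:
  V = 835.0 m^3, S = 710.0 m^2, alpha = 0.068
Formula: RT60 = 0.161 * V / (-S * ln(1 - alpha))
Compute ln(1 - 0.068) = ln(0.932) = -0.070422
Denominator: -710.0 * -0.070422 = 49.9996
Numerator: 0.161 * 835.0 = 134.435
RT60 = 134.435 / 49.9996 = 2.689

2.689 s


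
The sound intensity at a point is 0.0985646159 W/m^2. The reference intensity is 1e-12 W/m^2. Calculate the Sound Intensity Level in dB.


Given values:
  I = 0.0985646159 W/m^2
  I_ref = 1e-12 W/m^2
Formula: SIL = 10 * log10(I / I_ref)
Compute ratio: I / I_ref = 98564615900
Compute log10: log10(98564615900) = 10.993721
Multiply: SIL = 10 * 10.993721 = 109.94

109.94 dB


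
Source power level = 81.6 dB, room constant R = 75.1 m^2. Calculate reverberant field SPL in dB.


Given values:
  Lw = 81.6 dB, R = 75.1 m^2
Formula: SPL = Lw + 10 * log10(4 / R)
Compute 4 / R = 4 / 75.1 = 0.053262
Compute 10 * log10(0.053262) = -12.7358
SPL = 81.6 + (-12.7358) = 68.86

68.86 dB


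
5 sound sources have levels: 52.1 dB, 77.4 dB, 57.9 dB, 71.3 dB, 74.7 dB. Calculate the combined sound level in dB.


Formula: L_total = 10 * log10( sum(10^(Li/10)) )
  Source 1: 10^(52.1/10) = 162181.0097
  Source 2: 10^(77.4/10) = 54954087.3858
  Source 3: 10^(57.9/10) = 616595.0019
  Source 4: 10^(71.3/10) = 13489628.8259
  Source 5: 10^(74.7/10) = 29512092.2667
Sum of linear values = 98734584.49
L_total = 10 * log10(98734584.49) = 79.94

79.94 dB


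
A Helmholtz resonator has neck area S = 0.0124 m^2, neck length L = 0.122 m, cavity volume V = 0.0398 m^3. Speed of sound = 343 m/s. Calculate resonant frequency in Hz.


Given values:
  S = 0.0124 m^2, L = 0.122 m, V = 0.0398 m^3, c = 343 m/s
Formula: f = (c / (2*pi)) * sqrt(S / (V * L))
Compute V * L = 0.0398 * 0.122 = 0.0048556
Compute S / (V * L) = 0.0124 / 0.0048556 = 2.5538
Compute sqrt(2.5538) = 1.598061
Compute c / (2*pi) = 343 / 6.283185 = 54.590148
f = 54.590148 * 1.598061 = 87.24

87.24 Hz


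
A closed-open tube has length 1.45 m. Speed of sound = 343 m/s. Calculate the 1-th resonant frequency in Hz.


Given values:
  Tube type: closed-open, L = 1.45 m, c = 343 m/s, n = 1
Formula: f_n = (2n - 1) * c / (4 * L)
Compute 2n - 1 = 2*1 - 1 = 1
Compute 4 * L = 4 * 1.45 = 5.8
f = 1 * 343 / 5.8
f = 59.14

59.14 Hz


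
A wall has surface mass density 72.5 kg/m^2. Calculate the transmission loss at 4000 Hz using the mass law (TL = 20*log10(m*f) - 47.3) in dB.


Given values:
  m = 72.5 kg/m^2, f = 4000 Hz
Formula: TL = 20 * log10(m * f) - 47.3
Compute m * f = 72.5 * 4000 = 290000.0
Compute log10(290000.0) = 5.462398
Compute 20 * 5.462398 = 109.248
TL = 109.248 - 47.3 = 61.95

61.95 dB


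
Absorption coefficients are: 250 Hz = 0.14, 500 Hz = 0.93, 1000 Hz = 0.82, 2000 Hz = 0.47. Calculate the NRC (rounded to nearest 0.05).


Given values:
  a_250 = 0.14, a_500 = 0.93
  a_1000 = 0.82, a_2000 = 0.47
Formula: NRC = (a250 + a500 + a1000 + a2000) / 4
Sum = 0.14 + 0.93 + 0.82 + 0.47 = 2.36
NRC = 2.36 / 4 = 0.59
Rounded to nearest 0.05: 0.6

0.6


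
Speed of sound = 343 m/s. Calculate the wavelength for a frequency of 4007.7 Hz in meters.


Given values:
  c = 343 m/s, f = 4007.7 Hz
Formula: lambda = c / f
lambda = 343 / 4007.7
lambda = 0.0856

0.0856 m


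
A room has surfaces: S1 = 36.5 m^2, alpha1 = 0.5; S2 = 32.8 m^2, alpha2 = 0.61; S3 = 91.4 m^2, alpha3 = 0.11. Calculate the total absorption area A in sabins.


Given surfaces:
  Surface 1: 36.5 * 0.5 = 18.25
  Surface 2: 32.8 * 0.61 = 20.008
  Surface 3: 91.4 * 0.11 = 10.054
Formula: A = sum(Si * alpha_i)
A = 18.25 + 20.008 + 10.054
A = 48.31

48.31 sabins


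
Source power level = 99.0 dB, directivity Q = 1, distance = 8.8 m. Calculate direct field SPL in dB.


Given values:
  Lw = 99.0 dB, Q = 1, r = 8.8 m
Formula: SPL = Lw + 10 * log10(Q / (4 * pi * r^2))
Compute 4 * pi * r^2 = 4 * pi * 8.8^2 = 973.1397
Compute Q / denom = 1 / 973.1397 = 0.0010276
Compute 10 * log10(0.0010276) = -29.8818
SPL = 99.0 + (-29.8818) = 69.12

69.12 dB


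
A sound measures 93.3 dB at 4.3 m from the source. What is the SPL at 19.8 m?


Given values:
  SPL1 = 93.3 dB, r1 = 4.3 m, r2 = 19.8 m
Formula: SPL2 = SPL1 - 20 * log10(r2 / r1)
Compute ratio: r2 / r1 = 19.8 / 4.3 = 4.6047
Compute log10: log10(4.6047) = 0.663201
Compute drop: 20 * 0.663201 = 13.264
SPL2 = 93.3 - 13.264 = 80.04

80.04 dB


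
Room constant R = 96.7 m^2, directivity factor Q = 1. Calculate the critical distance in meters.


Given values:
  R = 96.7 m^2, Q = 1
Formula: d_c = 0.141 * sqrt(Q * R)
Compute Q * R = 1 * 96.7 = 96.7
Compute sqrt(96.7) = 9.8336
d_c = 0.141 * 9.8336 = 1.387

1.387 m


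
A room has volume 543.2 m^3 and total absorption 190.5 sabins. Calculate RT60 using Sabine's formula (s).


Given values:
  V = 543.2 m^3
  A = 190.5 sabins
Formula: RT60 = 0.161 * V / A
Numerator: 0.161 * 543.2 = 87.4552
RT60 = 87.4552 / 190.5 = 0.459

0.459 s


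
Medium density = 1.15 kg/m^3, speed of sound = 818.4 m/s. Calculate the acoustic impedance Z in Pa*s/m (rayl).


Given values:
  rho = 1.15 kg/m^3
  c = 818.4 m/s
Formula: Z = rho * c
Z = 1.15 * 818.4
Z = 941.16

941.16 rayl


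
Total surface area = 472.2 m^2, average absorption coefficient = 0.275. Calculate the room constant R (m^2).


Given values:
  S = 472.2 m^2, alpha = 0.275
Formula: R = S * alpha / (1 - alpha)
Numerator: 472.2 * 0.275 = 129.855
Denominator: 1 - 0.275 = 0.725
R = 129.855 / 0.725 = 179.11

179.11 m^2


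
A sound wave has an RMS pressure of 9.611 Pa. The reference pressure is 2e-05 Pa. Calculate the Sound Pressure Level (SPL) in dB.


Given values:
  p = 9.611 Pa
  p_ref = 2e-05 Pa
Formula: SPL = 20 * log10(p / p_ref)
Compute ratio: p / p_ref = 9.611 / 2e-05 = 480550
Compute log10: log10(480550) = 5.681739
Multiply: SPL = 20 * 5.681739 = 113.63

113.63 dB


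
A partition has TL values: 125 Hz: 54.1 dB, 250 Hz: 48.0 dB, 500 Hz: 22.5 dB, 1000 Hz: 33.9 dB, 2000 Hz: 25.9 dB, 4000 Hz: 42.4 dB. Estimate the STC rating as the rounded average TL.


Given TL values at each frequency:
  125 Hz: 54.1 dB
  250 Hz: 48.0 dB
  500 Hz: 22.5 dB
  1000 Hz: 33.9 dB
  2000 Hz: 25.9 dB
  4000 Hz: 42.4 dB
Formula: STC ~ round(average of TL values)
Sum = 54.1 + 48.0 + 22.5 + 33.9 + 25.9 + 42.4 = 226.8
Average = 226.8 / 6 = 37.8
Rounded: 38

38


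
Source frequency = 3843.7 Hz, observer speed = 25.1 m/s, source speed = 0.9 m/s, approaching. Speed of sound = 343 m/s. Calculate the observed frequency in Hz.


Given values:
  f_s = 3843.7 Hz, v_o = 25.1 m/s, v_s = 0.9 m/s
  Direction: approaching
Formula: f_o = f_s * (c + v_o) / (c - v_s)
Numerator: c + v_o = 343 + 25.1 = 368.1
Denominator: c - v_s = 343 - 0.9 = 342.1
f_o = 3843.7 * 368.1 / 342.1 = 4135.83

4135.83 Hz


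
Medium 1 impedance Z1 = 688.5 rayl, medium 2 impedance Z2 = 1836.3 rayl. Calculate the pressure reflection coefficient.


Given values:
  Z1 = 688.5 rayl, Z2 = 1836.3 rayl
Formula: R = (Z2 - Z1) / (Z2 + Z1)
Numerator: Z2 - Z1 = 1836.3 - 688.5 = 1147.8
Denominator: Z2 + Z1 = 1836.3 + 688.5 = 2524.8
R = 1147.8 / 2524.8 = 0.4546

0.4546


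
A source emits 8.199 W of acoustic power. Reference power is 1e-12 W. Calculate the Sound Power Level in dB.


Given values:
  W = 8.199 W
  W_ref = 1e-12 W
Formula: SWL = 10 * log10(W / W_ref)
Compute ratio: W / W_ref = 8199000000000
Compute log10: log10(8199000000000) = 12.913761
Multiply: SWL = 10 * 12.913761 = 129.14

129.14 dB


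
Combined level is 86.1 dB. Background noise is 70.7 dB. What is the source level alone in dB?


Given values:
  L_total = 86.1 dB, L_bg = 70.7 dB
Formula: L_source = 10 * log10(10^(L_total/10) - 10^(L_bg/10))
Convert to linear:
  10^(86.1/10) = 407380277.8041
  10^(70.7/10) = 11748975.5494
Difference: 407380277.8041 - 11748975.5494 = 395631302.2547
L_source = 10 * log10(395631302.2547) = 85.97

85.97 dB


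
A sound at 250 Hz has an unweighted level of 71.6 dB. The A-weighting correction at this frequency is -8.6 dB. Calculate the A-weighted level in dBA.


Given values:
  SPL = 71.6 dB
  A-weighting at 250 Hz = -8.6 dB
Formula: L_A = SPL + A_weight
L_A = 71.6 + (-8.6)
L_A = 63.0

63.0 dBA


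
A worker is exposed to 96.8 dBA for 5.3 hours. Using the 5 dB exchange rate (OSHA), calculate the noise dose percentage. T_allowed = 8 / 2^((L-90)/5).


Given values:
  L = 96.8 dBA, T = 5.3 hours
Formula: T_allowed = 8 / 2^((L - 90) / 5)
Compute exponent: (96.8 - 90) / 5 = 1.36
Compute 2^(1.36) = 2.566852
T_allowed = 8 / 2.566852 = 3.116658 hours
Dose = (T / T_allowed) * 100
Dose = (5.3 / 3.116658) * 100 = 170.05

170.05 %


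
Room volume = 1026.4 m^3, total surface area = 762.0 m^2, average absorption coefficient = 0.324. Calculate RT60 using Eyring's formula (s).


Given values:
  V = 1026.4 m^3, S = 762.0 m^2, alpha = 0.324
Formula: RT60 = 0.161 * V / (-S * ln(1 - alpha))
Compute ln(1 - 0.324) = ln(0.676) = -0.391562
Denominator: -762.0 * -0.391562 = 298.3702
Numerator: 0.161 * 1026.4 = 165.2504
RT60 = 165.2504 / 298.3702 = 0.554

0.554 s


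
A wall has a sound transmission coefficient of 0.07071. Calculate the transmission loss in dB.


Given values:
  tau = 0.07071
Formula: TL = 10 * log10(1 / tau)
Compute 1 / tau = 1 / 0.07071 = 14.1423
Compute log10(14.1423) = 1.15052
TL = 10 * 1.15052 = 11.51

11.51 dB


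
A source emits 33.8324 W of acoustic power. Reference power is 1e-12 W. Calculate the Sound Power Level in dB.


Given values:
  W = 33.8324 W
  W_ref = 1e-12 W
Formula: SWL = 10 * log10(W / W_ref)
Compute ratio: W / W_ref = 33832400000000
Compute log10: log10(33832400000000) = 13.529333
Multiply: SWL = 10 * 13.529333 = 135.29

135.29 dB


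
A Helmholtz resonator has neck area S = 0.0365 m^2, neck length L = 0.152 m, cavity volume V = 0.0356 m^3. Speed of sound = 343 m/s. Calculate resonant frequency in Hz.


Given values:
  S = 0.0365 m^2, L = 0.152 m, V = 0.0356 m^3, c = 343 m/s
Formula: f = (c / (2*pi)) * sqrt(S / (V * L))
Compute V * L = 0.0356 * 0.152 = 0.0054112
Compute S / (V * L) = 0.0365 / 0.0054112 = 6.7453
Compute sqrt(6.7453) = 2.597172
Compute c / (2*pi) = 343 / 6.283185 = 54.590148
f = 54.590148 * 2.597172 = 141.78

141.78 Hz


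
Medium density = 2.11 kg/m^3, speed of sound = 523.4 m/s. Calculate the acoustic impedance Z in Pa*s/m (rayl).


Given values:
  rho = 2.11 kg/m^3
  c = 523.4 m/s
Formula: Z = rho * c
Z = 2.11 * 523.4
Z = 1104.37

1104.37 rayl


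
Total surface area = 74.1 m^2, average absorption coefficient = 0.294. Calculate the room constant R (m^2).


Given values:
  S = 74.1 m^2, alpha = 0.294
Formula: R = S * alpha / (1 - alpha)
Numerator: 74.1 * 0.294 = 21.7854
Denominator: 1 - 0.294 = 0.706
R = 21.7854 / 0.706 = 30.86

30.86 m^2


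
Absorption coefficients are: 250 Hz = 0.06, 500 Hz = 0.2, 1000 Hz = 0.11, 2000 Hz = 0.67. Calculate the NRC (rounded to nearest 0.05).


Given values:
  a_250 = 0.06, a_500 = 0.2
  a_1000 = 0.11, a_2000 = 0.67
Formula: NRC = (a250 + a500 + a1000 + a2000) / 4
Sum = 0.06 + 0.2 + 0.11 + 0.67 = 1.04
NRC = 1.04 / 4 = 0.26
Rounded to nearest 0.05: 0.25

0.25


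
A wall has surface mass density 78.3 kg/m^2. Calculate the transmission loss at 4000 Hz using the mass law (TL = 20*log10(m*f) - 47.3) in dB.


Given values:
  m = 78.3 kg/m^2, f = 4000 Hz
Formula: TL = 20 * log10(m * f) - 47.3
Compute m * f = 78.3 * 4000 = 313200.0
Compute log10(313200.0) = 5.495822
Compute 20 * 5.495822 = 109.9164
TL = 109.9164 - 47.3 = 62.62

62.62 dB


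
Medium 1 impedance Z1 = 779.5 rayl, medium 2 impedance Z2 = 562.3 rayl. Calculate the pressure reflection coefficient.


Given values:
  Z1 = 779.5 rayl, Z2 = 562.3 rayl
Formula: R = (Z2 - Z1) / (Z2 + Z1)
Numerator: Z2 - Z1 = 562.3 - 779.5 = -217.2
Denominator: Z2 + Z1 = 562.3 + 779.5 = 1341.8
R = -217.2 / 1341.8 = -0.1619

-0.1619


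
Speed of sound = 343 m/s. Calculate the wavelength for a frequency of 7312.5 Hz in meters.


Given values:
  c = 343 m/s, f = 7312.5 Hz
Formula: lambda = c / f
lambda = 343 / 7312.5
lambda = 0.0469

0.0469 m


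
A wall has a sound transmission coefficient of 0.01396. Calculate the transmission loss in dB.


Given values:
  tau = 0.01396
Formula: TL = 10 * log10(1 / tau)
Compute 1 / tau = 1 / 0.01396 = 71.6332
Compute log10(71.6332) = 1.855114
TL = 10 * 1.855114 = 18.55

18.55 dB


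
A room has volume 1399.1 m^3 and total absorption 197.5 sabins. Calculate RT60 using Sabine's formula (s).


Given values:
  V = 1399.1 m^3
  A = 197.5 sabins
Formula: RT60 = 0.161 * V / A
Numerator: 0.161 * 1399.1 = 225.2551
RT60 = 225.2551 / 197.5 = 1.141

1.141 s


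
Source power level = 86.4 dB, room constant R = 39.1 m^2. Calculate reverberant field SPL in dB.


Given values:
  Lw = 86.4 dB, R = 39.1 m^2
Formula: SPL = Lw + 10 * log10(4 / R)
Compute 4 / R = 4 / 39.1 = 0.102302
Compute 10 * log10(0.102302) = -9.9012
SPL = 86.4 + (-9.9012) = 76.5

76.5 dB


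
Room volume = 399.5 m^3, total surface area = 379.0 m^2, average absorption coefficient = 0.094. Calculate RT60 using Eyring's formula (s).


Given values:
  V = 399.5 m^3, S = 379.0 m^2, alpha = 0.094
Formula: RT60 = 0.161 * V / (-S * ln(1 - alpha))
Compute ln(1 - 0.094) = ln(0.906) = -0.098716
Denominator: -379.0 * -0.098716 = 37.4134
Numerator: 0.161 * 399.5 = 64.3195
RT60 = 64.3195 / 37.4134 = 1.719

1.719 s


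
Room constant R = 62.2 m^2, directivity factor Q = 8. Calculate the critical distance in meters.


Given values:
  R = 62.2 m^2, Q = 8
Formula: d_c = 0.141 * sqrt(Q * R)
Compute Q * R = 8 * 62.2 = 497.6
Compute sqrt(497.6) = 22.3069
d_c = 0.141 * 22.3069 = 3.145

3.145 m


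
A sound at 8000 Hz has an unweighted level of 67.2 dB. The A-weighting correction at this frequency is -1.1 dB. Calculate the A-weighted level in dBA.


Given values:
  SPL = 67.2 dB
  A-weighting at 8000 Hz = -1.1 dB
Formula: L_A = SPL + A_weight
L_A = 67.2 + (-1.1)
L_A = 66.1

66.1 dBA


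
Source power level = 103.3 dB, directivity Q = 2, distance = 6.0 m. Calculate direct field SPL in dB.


Given values:
  Lw = 103.3 dB, Q = 2, r = 6.0 m
Formula: SPL = Lw + 10 * log10(Q / (4 * pi * r^2))
Compute 4 * pi * r^2 = 4 * pi * 6.0^2 = 452.3893
Compute Q / denom = 2 / 452.3893 = 0.00442097
Compute 10 * log10(0.00442097) = -23.5448
SPL = 103.3 + (-23.5448) = 79.76

79.76 dB


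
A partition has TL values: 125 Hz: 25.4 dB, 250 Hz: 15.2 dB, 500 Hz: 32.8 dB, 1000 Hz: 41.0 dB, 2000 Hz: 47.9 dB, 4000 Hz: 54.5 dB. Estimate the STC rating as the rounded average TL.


Given TL values at each frequency:
  125 Hz: 25.4 dB
  250 Hz: 15.2 dB
  500 Hz: 32.8 dB
  1000 Hz: 41.0 dB
  2000 Hz: 47.9 dB
  4000 Hz: 54.5 dB
Formula: STC ~ round(average of TL values)
Sum = 25.4 + 15.2 + 32.8 + 41.0 + 47.9 + 54.5 = 216.8
Average = 216.8 / 6 = 36.13
Rounded: 36

36


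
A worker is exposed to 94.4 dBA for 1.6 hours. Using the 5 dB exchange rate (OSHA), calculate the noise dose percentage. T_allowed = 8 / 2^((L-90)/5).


Given values:
  L = 94.4 dBA, T = 1.6 hours
Formula: T_allowed = 8 / 2^((L - 90) / 5)
Compute exponent: (94.4 - 90) / 5 = 0.88
Compute 2^(0.88) = 1.840375
T_allowed = 8 / 1.840375 = 4.34694 hours
Dose = (T / T_allowed) * 100
Dose = (1.6 / 4.34694) * 100 = 36.81

36.81 %


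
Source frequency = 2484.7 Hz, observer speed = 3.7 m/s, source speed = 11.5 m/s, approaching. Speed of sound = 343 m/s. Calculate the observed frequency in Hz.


Given values:
  f_s = 2484.7 Hz, v_o = 3.7 m/s, v_s = 11.5 m/s
  Direction: approaching
Formula: f_o = f_s * (c + v_o) / (c - v_s)
Numerator: c + v_o = 343 + 3.7 = 346.7
Denominator: c - v_s = 343 - 11.5 = 331.5
f_o = 2484.7 * 346.7 / 331.5 = 2598.63

2598.63 Hz


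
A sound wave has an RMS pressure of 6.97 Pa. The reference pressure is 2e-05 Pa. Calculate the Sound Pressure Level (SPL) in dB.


Given values:
  p = 6.97 Pa
  p_ref = 2e-05 Pa
Formula: SPL = 20 * log10(p / p_ref)
Compute ratio: p / p_ref = 6.97 / 2e-05 = 348500
Compute log10: log10(348500) = 5.542203
Multiply: SPL = 20 * 5.542203 = 110.84

110.84 dB


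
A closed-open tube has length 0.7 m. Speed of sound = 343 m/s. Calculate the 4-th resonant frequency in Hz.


Given values:
  Tube type: closed-open, L = 0.7 m, c = 343 m/s, n = 4
Formula: f_n = (2n - 1) * c / (4 * L)
Compute 2n - 1 = 2*4 - 1 = 7
Compute 4 * L = 4 * 0.7 = 2.8
f = 7 * 343 / 2.8
f = 857.5

857.5 Hz


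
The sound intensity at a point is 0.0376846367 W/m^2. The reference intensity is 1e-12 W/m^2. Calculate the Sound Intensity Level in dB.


Given values:
  I = 0.0376846367 W/m^2
  I_ref = 1e-12 W/m^2
Formula: SIL = 10 * log10(I / I_ref)
Compute ratio: I / I_ref = 37684636700
Compute log10: log10(37684636700) = 10.576164
Multiply: SIL = 10 * 10.576164 = 105.76

105.76 dB


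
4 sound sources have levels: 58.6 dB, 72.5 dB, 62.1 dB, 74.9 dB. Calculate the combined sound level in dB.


Formula: L_total = 10 * log10( sum(10^(Li/10)) )
  Source 1: 10^(58.6/10) = 724435.9601
  Source 2: 10^(72.5/10) = 17782794.1004
  Source 3: 10^(62.1/10) = 1621810.0974
  Source 4: 10^(74.9/10) = 30902954.3251
Sum of linear values = 51031994.483
L_total = 10 * log10(51031994.483) = 77.08

77.08 dB


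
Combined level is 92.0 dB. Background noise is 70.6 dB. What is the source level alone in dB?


Given values:
  L_total = 92.0 dB, L_bg = 70.6 dB
Formula: L_source = 10 * log10(10^(L_total/10) - 10^(L_bg/10))
Convert to linear:
  10^(92.0/10) = 1584893192.4611
  10^(70.6/10) = 11481536.215
Difference: 1584893192.4611 - 11481536.215 = 1573411656.2461
L_source = 10 * log10(1573411656.2461) = 91.97

91.97 dB


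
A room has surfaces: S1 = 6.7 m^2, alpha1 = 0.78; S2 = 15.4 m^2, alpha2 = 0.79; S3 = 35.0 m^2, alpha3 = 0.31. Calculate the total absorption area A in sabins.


Given surfaces:
  Surface 1: 6.7 * 0.78 = 5.226
  Surface 2: 15.4 * 0.79 = 12.166
  Surface 3: 35.0 * 0.31 = 10.85
Formula: A = sum(Si * alpha_i)
A = 5.226 + 12.166 + 10.85
A = 28.24

28.24 sabins


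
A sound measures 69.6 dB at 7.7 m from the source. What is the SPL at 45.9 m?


Given values:
  SPL1 = 69.6 dB, r1 = 7.7 m, r2 = 45.9 m
Formula: SPL2 = SPL1 - 20 * log10(r2 / r1)
Compute ratio: r2 / r1 = 45.9 / 7.7 = 5.961
Compute log10: log10(5.961) = 0.775319
Compute drop: 20 * 0.775319 = 15.5064
SPL2 = 69.6 - 15.5064 = 54.09

54.09 dB


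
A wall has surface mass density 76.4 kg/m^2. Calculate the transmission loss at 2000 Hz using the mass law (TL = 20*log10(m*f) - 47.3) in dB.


Given values:
  m = 76.4 kg/m^2, f = 2000 Hz
Formula: TL = 20 * log10(m * f) - 47.3
Compute m * f = 76.4 * 2000 = 152800.0
Compute log10(152800.0) = 5.184123
Compute 20 * 5.184123 = 103.6825
TL = 103.6825 - 47.3 = 56.38

56.38 dB


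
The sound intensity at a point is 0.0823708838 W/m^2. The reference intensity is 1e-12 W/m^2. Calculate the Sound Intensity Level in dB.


Given values:
  I = 0.0823708838 W/m^2
  I_ref = 1e-12 W/m^2
Formula: SIL = 10 * log10(I / I_ref)
Compute ratio: I / I_ref = 82370883800
Compute log10: log10(82370883800) = 10.915774
Multiply: SIL = 10 * 10.915774 = 109.16

109.16 dB


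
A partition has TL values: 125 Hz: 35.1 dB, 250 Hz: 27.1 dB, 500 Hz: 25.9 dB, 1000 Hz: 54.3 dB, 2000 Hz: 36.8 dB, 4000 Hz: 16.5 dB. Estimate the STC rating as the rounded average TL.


Given TL values at each frequency:
  125 Hz: 35.1 dB
  250 Hz: 27.1 dB
  500 Hz: 25.9 dB
  1000 Hz: 54.3 dB
  2000 Hz: 36.8 dB
  4000 Hz: 16.5 dB
Formula: STC ~ round(average of TL values)
Sum = 35.1 + 27.1 + 25.9 + 54.3 + 36.8 + 16.5 = 195.7
Average = 195.7 / 6 = 32.62
Rounded: 33

33


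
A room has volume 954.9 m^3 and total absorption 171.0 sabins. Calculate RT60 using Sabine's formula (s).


Given values:
  V = 954.9 m^3
  A = 171.0 sabins
Formula: RT60 = 0.161 * V / A
Numerator: 0.161 * 954.9 = 153.7389
RT60 = 153.7389 / 171.0 = 0.899

0.899 s


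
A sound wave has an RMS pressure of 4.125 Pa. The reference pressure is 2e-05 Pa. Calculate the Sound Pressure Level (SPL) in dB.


Given values:
  p = 4.125 Pa
  p_ref = 2e-05 Pa
Formula: SPL = 20 * log10(p / p_ref)
Compute ratio: p / p_ref = 4.125 / 2e-05 = 206250
Compute log10: log10(206250) = 5.314394
Multiply: SPL = 20 * 5.314394 = 106.29

106.29 dB


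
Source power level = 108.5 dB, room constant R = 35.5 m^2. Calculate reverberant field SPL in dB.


Given values:
  Lw = 108.5 dB, R = 35.5 m^2
Formula: SPL = Lw + 10 * log10(4 / R)
Compute 4 / R = 4 / 35.5 = 0.112676
Compute 10 * log10(0.112676) = -9.4817
SPL = 108.5 + (-9.4817) = 99.02

99.02 dB


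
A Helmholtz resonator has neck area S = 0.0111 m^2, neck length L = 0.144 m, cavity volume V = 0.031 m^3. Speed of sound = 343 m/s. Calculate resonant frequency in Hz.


Given values:
  S = 0.0111 m^2, L = 0.144 m, V = 0.031 m^3, c = 343 m/s
Formula: f = (c / (2*pi)) * sqrt(S / (V * L))
Compute V * L = 0.031 * 0.144 = 0.004464
Compute S / (V * L) = 0.0111 / 0.004464 = 2.4866
Compute sqrt(2.4866) = 1.576896
Compute c / (2*pi) = 343 / 6.283185 = 54.590148
f = 54.590148 * 1.576896 = 86.08

86.08 Hz


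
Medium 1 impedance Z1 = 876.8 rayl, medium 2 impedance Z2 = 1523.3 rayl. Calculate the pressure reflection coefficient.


Given values:
  Z1 = 876.8 rayl, Z2 = 1523.3 rayl
Formula: R = (Z2 - Z1) / (Z2 + Z1)
Numerator: Z2 - Z1 = 1523.3 - 876.8 = 646.5
Denominator: Z2 + Z1 = 1523.3 + 876.8 = 2400.1
R = 646.5 / 2400.1 = 0.2694

0.2694


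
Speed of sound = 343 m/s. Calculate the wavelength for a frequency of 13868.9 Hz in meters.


Given values:
  c = 343 m/s, f = 13868.9 Hz
Formula: lambda = c / f
lambda = 343 / 13868.9
lambda = 0.0247

0.0247 m


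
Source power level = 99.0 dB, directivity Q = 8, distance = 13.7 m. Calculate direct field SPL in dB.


Given values:
  Lw = 99.0 dB, Q = 8, r = 13.7 m
Formula: SPL = Lw + 10 * log10(Q / (4 * pi * r^2))
Compute 4 * pi * r^2 = 4 * pi * 13.7^2 = 2358.5821
Compute Q / denom = 8 / 2358.5821 = 0.00339187
Compute 10 * log10(0.00339187) = -24.6956
SPL = 99.0 + (-24.6956) = 74.3

74.3 dB


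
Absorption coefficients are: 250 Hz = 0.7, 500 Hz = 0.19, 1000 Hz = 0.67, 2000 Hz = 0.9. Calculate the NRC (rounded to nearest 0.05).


Given values:
  a_250 = 0.7, a_500 = 0.19
  a_1000 = 0.67, a_2000 = 0.9
Formula: NRC = (a250 + a500 + a1000 + a2000) / 4
Sum = 0.7 + 0.19 + 0.67 + 0.9 = 2.46
NRC = 2.46 / 4 = 0.615
Rounded to nearest 0.05: 0.6

0.6


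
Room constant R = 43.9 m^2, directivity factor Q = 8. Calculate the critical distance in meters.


Given values:
  R = 43.9 m^2, Q = 8
Formula: d_c = 0.141 * sqrt(Q * R)
Compute Q * R = 8 * 43.9 = 351.2
Compute sqrt(351.2) = 18.7403
d_c = 0.141 * 18.7403 = 2.642

2.642 m


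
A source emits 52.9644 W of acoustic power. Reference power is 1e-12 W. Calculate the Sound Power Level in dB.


Given values:
  W = 52.9644 W
  W_ref = 1e-12 W
Formula: SWL = 10 * log10(W / W_ref)
Compute ratio: W / W_ref = 52964400000000
Compute log10: log10(52964400000000) = 13.723984
Multiply: SWL = 10 * 13.723984 = 137.24

137.24 dB


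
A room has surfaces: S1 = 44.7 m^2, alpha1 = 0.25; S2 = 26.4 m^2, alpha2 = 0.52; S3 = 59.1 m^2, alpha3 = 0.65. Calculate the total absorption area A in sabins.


Given surfaces:
  Surface 1: 44.7 * 0.25 = 11.175
  Surface 2: 26.4 * 0.52 = 13.728
  Surface 3: 59.1 * 0.65 = 38.415
Formula: A = sum(Si * alpha_i)
A = 11.175 + 13.728 + 38.415
A = 63.32

63.32 sabins
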